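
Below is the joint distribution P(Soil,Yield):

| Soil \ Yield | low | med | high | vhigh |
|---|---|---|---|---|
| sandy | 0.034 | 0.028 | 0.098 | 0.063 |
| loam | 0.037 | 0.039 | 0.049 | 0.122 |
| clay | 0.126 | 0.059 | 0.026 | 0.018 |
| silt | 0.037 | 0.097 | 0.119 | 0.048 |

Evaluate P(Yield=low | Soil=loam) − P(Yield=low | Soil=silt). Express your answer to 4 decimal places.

P(Soil=loam) = 0.037 + 0.039 + 0.049 + 0.122 = 0.247; P(Yield=low | Soil=loam) = 0.037/0.247 = 0.14980.
P(Soil=silt) = 0.037 + 0.097 + 0.119 + 0.048 = 0.301; P(Yield=low | Soil=silt) = 0.037/0.301 = 0.12292.
Difference = 0.0269.

0.0269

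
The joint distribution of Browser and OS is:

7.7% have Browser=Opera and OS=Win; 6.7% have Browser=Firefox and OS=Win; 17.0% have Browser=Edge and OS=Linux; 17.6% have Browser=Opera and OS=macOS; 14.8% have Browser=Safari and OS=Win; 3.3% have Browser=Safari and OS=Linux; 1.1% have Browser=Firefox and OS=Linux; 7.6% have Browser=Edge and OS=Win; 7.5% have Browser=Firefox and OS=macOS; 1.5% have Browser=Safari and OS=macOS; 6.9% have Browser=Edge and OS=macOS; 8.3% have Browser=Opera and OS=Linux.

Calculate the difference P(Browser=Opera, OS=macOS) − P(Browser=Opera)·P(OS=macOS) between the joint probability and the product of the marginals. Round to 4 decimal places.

P(Browser=Opera) = 0.077 + 0.176 + 0.083 = 0.336.
P(OS=macOS) = 0.075 + 0.015 + 0.069 + 0.176 = 0.335.
P(Browser=Opera, OS=macOS) − P(Browser=Opera)P(OS=macOS) = 0.176 − 0.336×0.335 = 0.0634.

0.0634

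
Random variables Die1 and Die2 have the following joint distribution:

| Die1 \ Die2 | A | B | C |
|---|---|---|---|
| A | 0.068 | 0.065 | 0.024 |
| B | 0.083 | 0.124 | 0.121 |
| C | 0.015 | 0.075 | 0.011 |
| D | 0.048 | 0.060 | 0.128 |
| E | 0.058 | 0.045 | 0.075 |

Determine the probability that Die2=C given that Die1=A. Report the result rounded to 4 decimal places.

P(Die1=A) = 0.068 + 0.065 + 0.024 = 0.157.
P(Die2=C | Die1=A) = 0.024/0.157 = 0.1529.

0.1529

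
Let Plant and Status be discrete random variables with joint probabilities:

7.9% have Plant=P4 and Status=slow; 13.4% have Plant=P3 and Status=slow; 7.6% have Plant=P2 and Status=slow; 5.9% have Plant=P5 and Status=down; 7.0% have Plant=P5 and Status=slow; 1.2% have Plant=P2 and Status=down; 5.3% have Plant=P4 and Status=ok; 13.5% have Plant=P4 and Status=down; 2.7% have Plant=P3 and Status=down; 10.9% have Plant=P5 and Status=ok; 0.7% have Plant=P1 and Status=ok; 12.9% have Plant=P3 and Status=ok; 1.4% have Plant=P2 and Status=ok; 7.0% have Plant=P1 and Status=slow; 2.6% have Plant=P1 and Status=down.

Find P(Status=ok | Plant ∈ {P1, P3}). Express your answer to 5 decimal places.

0.34606

P(Plant=P1) = 0.007 + 0.070 + 0.026 = 0.103.
P(Plant=P3) = 0.129 + 0.134 + 0.027 = 0.290.
P(Plant ∈ {P1, P3}) = 0.103 + 0.290 = 0.393; P(Status=ok, Plant ∈ {P1, P3}) = 0.007 + 0.129 = 0.136.
P(Status=ok | Plant ∈ {P1, P3}) = 0.136/0.393 = 0.34606.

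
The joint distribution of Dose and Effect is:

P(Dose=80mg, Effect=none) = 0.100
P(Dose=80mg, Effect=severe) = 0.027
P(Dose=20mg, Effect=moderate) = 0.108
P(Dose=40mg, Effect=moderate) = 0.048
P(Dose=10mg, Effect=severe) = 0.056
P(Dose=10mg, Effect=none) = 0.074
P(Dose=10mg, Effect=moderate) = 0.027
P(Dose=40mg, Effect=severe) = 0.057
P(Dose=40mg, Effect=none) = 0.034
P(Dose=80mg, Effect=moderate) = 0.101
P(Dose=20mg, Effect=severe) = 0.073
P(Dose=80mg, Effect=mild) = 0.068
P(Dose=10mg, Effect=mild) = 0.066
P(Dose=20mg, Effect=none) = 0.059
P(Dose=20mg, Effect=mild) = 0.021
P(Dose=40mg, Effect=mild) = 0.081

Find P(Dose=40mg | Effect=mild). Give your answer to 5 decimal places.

P(Effect=mild) = 0.066 + 0.021 + 0.081 + 0.068 = 0.236.
P(Dose=40mg | Effect=mild) = 0.081/0.236 = 0.34322.

0.34322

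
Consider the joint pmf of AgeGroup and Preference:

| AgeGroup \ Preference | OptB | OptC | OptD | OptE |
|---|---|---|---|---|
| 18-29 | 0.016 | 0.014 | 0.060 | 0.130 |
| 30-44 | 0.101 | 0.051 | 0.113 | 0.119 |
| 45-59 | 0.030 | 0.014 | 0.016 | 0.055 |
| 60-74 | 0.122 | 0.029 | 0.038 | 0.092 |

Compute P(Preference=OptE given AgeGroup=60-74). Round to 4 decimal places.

0.3274

P(AgeGroup=60-74) = 0.122 + 0.029 + 0.038 + 0.092 = 0.281.
P(Preference=OptE | AgeGroup=60-74) = 0.092/0.281 = 0.3274.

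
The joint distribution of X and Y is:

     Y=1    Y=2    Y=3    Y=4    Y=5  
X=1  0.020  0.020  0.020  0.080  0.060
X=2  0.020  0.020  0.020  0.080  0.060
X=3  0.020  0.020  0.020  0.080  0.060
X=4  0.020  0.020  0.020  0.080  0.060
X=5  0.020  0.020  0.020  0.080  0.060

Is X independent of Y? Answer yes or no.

Every cell satisfies P(X,Y) = P(X)·P(Y). For instance P(X=4) = 0.200, P(Y=2) = 0.100, and 0.200×0.100 = 0.020 matches the joint entry. So X and Y are independent.

yes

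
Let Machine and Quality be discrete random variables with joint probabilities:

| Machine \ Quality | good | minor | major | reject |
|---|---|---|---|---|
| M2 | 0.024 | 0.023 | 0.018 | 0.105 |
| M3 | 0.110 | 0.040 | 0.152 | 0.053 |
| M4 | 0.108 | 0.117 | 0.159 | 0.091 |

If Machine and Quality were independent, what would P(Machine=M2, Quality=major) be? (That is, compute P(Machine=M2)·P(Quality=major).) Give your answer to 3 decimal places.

0.056

P(Machine=M2) = 0.024 + 0.023 + 0.018 + 0.105 = 0.170.
P(Quality=major) = 0.018 + 0.152 + 0.159 = 0.329.
Product: 0.170 × 0.329 = 0.056.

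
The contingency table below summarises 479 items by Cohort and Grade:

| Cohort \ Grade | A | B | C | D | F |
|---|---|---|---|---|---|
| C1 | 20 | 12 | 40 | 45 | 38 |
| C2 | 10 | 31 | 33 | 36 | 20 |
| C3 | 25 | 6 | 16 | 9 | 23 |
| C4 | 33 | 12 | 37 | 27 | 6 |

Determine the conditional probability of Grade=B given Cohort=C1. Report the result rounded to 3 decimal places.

0.077

Total with Cohort=C1: 20 + 12 + 40 + 45 + 38 = 155.
P(Grade=B | Cohort=C1) = 12/155 = 0.077.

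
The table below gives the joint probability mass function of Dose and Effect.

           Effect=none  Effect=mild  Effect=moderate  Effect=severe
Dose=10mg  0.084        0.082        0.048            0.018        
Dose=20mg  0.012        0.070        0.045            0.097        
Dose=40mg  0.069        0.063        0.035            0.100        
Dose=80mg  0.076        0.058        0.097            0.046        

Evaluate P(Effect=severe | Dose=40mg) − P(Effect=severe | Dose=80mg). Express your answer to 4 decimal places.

P(Dose=40mg) = 0.069 + 0.063 + 0.035 + 0.100 = 0.267; P(Effect=severe | Dose=40mg) = 0.100/0.267 = 0.37453.
P(Dose=80mg) = 0.076 + 0.058 + 0.097 + 0.046 = 0.277; P(Effect=severe | Dose=80mg) = 0.046/0.277 = 0.16606.
Difference = 0.2085.

0.2085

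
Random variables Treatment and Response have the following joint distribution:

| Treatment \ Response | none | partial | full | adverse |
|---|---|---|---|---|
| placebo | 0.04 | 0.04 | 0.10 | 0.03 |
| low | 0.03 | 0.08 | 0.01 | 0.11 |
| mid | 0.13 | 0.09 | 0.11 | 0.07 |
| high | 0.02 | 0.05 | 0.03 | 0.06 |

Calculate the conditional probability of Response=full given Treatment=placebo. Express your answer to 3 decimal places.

0.476

P(Treatment=placebo) = 0.04 + 0.04 + 0.10 + 0.03 = 0.21.
P(Response=full | Treatment=placebo) = 0.10/0.21 = 0.476.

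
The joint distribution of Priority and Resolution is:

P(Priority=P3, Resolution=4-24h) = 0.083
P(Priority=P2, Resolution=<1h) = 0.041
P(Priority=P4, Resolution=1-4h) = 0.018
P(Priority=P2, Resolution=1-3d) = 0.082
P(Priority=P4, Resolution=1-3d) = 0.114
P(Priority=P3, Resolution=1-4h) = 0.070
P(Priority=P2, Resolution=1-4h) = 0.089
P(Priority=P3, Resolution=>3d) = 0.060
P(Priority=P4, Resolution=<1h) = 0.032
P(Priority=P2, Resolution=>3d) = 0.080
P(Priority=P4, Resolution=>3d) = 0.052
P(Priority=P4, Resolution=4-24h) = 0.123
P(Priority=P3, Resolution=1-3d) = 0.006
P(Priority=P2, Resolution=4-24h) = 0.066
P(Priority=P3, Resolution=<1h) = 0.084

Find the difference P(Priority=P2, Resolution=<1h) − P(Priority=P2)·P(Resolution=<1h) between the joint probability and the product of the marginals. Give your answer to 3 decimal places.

P(Priority=P2) = 0.041 + 0.089 + 0.066 + 0.082 + 0.080 = 0.358.
P(Resolution=<1h) = 0.041 + 0.084 + 0.032 = 0.157.
P(Priority=P2, Resolution=<1h) − P(Priority=P2)P(Resolution=<1h) = 0.041 − 0.358×0.157 = -0.015.

-0.015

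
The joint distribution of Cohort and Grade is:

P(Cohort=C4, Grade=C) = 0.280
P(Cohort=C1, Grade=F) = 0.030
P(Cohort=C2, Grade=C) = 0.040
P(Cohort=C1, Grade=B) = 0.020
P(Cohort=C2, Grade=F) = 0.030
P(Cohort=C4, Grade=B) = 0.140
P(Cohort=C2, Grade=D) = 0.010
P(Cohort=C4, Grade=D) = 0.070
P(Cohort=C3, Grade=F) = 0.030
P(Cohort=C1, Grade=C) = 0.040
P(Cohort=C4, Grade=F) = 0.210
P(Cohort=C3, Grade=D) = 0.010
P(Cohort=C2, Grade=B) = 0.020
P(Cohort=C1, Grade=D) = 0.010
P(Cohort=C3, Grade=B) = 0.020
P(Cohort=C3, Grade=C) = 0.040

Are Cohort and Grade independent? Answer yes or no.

Every cell satisfies P(Cohort,Grade) = P(Cohort)·P(Grade). For instance P(Cohort=C4) = 0.700, P(Grade=D) = 0.100, and 0.700×0.100 = 0.070 matches the joint entry. So Cohort and Grade are independent.

yes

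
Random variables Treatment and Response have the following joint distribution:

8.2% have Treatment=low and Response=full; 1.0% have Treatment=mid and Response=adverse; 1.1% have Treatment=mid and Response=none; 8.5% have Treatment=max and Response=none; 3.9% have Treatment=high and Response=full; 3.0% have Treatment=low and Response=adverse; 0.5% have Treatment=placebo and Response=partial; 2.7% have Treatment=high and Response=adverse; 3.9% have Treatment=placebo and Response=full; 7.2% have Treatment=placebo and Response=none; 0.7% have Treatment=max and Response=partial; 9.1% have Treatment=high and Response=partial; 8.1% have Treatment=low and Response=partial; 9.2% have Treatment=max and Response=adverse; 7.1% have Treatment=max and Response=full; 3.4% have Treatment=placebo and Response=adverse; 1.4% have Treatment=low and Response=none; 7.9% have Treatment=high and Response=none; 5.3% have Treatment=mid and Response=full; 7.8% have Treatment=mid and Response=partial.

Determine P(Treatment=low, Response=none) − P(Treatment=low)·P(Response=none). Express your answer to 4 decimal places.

P(Treatment=low) = 0.014 + 0.081 + 0.082 + 0.030 = 0.207.
P(Response=none) = 0.072 + 0.014 + 0.011 + 0.079 + 0.085 = 0.261.
P(Treatment=low, Response=none) − P(Treatment=low)P(Response=none) = 0.014 − 0.207×0.261 = -0.0400.

-0.0400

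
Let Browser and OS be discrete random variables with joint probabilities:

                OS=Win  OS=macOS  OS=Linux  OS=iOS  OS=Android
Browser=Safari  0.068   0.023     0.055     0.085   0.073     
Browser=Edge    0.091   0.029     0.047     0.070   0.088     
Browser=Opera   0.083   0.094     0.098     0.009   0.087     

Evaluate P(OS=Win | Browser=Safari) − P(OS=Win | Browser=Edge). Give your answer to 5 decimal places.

P(Browser=Safari) = 0.068 + 0.023 + 0.055 + 0.085 + 0.073 = 0.304; P(OS=Win | Browser=Safari) = 0.068/0.304 = 0.223684.
P(Browser=Edge) = 0.091 + 0.029 + 0.047 + 0.070 + 0.088 = 0.325; P(OS=Win | Browser=Edge) = 0.091/0.325 = 0.280000.
Difference = -0.05632.

-0.05632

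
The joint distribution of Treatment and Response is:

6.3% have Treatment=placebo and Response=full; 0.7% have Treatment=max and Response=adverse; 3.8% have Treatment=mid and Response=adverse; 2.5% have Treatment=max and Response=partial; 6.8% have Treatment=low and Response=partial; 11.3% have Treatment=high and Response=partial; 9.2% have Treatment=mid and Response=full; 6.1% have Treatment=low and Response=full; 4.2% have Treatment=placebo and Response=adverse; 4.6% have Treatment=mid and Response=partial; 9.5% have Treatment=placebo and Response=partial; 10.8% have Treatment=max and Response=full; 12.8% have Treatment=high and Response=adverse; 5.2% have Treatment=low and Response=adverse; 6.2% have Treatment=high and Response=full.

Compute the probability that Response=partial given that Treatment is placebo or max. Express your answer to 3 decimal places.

0.353

P(Treatment=placebo) = 0.095 + 0.063 + 0.042 = 0.200.
P(Treatment=max) = 0.025 + 0.108 + 0.007 = 0.140.
P(Treatment ∈ {placebo, max}) = 0.200 + 0.140 = 0.340; P(Response=partial, Treatment ∈ {placebo, max}) = 0.095 + 0.025 = 0.120.
P(Response=partial | Treatment ∈ {placebo, max}) = 0.120/0.340 = 0.353.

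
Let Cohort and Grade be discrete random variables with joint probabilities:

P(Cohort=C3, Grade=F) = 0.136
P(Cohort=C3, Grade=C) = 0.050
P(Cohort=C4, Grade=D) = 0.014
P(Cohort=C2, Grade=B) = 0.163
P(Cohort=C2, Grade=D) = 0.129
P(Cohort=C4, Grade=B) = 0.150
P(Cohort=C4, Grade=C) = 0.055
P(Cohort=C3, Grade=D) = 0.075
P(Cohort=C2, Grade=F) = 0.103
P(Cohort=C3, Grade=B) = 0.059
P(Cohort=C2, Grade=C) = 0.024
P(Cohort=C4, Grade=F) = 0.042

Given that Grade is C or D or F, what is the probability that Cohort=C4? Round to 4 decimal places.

P(Grade=C) = 0.024 + 0.050 + 0.055 = 0.129.
P(Grade=D) = 0.129 + 0.075 + 0.014 = 0.218.
P(Grade=F) = 0.103 + 0.136 + 0.042 = 0.281.
P(Grade ∈ {C, D, F}) = 0.129 + 0.218 + 0.281 = 0.628; P(Cohort=C4, Grade ∈ {C, D, F}) = 0.055 + 0.014 + 0.042 = 0.111.
P(Cohort=C4 | Grade ∈ {C, D, F}) = 0.111/0.628 = 0.1768.

0.1768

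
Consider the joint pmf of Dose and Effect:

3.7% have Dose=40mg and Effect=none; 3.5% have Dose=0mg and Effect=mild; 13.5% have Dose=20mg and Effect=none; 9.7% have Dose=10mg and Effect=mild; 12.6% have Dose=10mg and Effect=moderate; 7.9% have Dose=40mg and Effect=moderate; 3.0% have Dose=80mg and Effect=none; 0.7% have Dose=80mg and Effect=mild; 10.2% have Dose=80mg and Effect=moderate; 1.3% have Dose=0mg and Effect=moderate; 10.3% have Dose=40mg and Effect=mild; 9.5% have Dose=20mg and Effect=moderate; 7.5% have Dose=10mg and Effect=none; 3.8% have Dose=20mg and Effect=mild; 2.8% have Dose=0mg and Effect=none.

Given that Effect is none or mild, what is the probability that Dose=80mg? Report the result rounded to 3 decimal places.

P(Effect=none) = 0.028 + 0.075 + 0.135 + 0.037 + 0.030 = 0.305.
P(Effect=mild) = 0.035 + 0.097 + 0.038 + 0.103 + 0.007 = 0.280.
P(Effect ∈ {none, mild}) = 0.305 + 0.280 = 0.585; P(Dose=80mg, Effect ∈ {none, mild}) = 0.030 + 0.007 = 0.037.
P(Dose=80mg | Effect ∈ {none, mild}) = 0.037/0.585 = 0.063.

0.063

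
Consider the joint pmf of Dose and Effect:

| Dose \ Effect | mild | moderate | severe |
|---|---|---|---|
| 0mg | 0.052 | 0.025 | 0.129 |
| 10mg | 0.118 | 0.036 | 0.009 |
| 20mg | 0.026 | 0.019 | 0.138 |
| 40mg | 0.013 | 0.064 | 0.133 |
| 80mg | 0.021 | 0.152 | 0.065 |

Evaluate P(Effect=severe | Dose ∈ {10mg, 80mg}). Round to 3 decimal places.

0.185

P(Dose=10mg) = 0.118 + 0.036 + 0.009 = 0.163.
P(Dose=80mg) = 0.021 + 0.152 + 0.065 = 0.238.
P(Dose ∈ {10mg, 80mg}) = 0.163 + 0.238 = 0.401; P(Effect=severe, Dose ∈ {10mg, 80mg}) = 0.009 + 0.065 = 0.074.
P(Effect=severe | Dose ∈ {10mg, 80mg}) = 0.074/0.401 = 0.185.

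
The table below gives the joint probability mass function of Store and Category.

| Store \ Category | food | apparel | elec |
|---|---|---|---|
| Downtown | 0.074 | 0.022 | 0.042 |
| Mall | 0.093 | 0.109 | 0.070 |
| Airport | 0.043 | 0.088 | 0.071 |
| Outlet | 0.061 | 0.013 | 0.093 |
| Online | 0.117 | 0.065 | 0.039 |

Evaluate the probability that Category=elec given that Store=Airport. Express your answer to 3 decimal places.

0.351

P(Store=Airport) = 0.043 + 0.088 + 0.071 = 0.202.
P(Category=elec | Store=Airport) = 0.071/0.202 = 0.351.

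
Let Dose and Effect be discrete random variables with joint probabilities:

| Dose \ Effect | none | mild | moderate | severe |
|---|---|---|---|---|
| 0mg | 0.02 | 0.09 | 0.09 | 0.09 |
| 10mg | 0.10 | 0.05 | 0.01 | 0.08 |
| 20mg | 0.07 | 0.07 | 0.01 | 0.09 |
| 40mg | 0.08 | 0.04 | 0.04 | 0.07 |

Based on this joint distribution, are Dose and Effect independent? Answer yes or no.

P(Dose=0mg) = 0.29 and P(Effect=none) = 0.27, so their product is 0.0783, but P(Dose=0mg, Effect=none) = 0.02. Since these differ, Dose and Effect are not independent.

no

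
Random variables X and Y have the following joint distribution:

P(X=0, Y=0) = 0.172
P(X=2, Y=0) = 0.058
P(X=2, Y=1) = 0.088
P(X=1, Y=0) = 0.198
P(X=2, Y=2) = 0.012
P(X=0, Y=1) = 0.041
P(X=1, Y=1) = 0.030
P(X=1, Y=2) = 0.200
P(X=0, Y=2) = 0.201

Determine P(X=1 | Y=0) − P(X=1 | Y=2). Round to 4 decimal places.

P(Y=0) = 0.172 + 0.198 + 0.058 = 0.428; P(X=1 | Y=0) = 0.198/0.428 = 0.46262.
P(Y=2) = 0.201 + 0.200 + 0.012 = 0.413; P(X=1 | Y=2) = 0.200/0.413 = 0.48426.
Difference = -0.0216.

-0.0216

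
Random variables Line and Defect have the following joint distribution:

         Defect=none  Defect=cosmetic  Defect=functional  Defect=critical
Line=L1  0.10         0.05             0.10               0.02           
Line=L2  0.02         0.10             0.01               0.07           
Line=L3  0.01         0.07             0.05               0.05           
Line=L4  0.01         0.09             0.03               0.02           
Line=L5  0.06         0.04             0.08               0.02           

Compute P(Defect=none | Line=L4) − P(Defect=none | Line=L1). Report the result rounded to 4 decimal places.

P(Line=L4) = 0.01 + 0.09 + 0.03 + 0.02 = 0.15; P(Defect=none | Line=L4) = 0.01/0.15 = 0.06667.
P(Line=L1) = 0.10 + 0.05 + 0.10 + 0.02 = 0.27; P(Defect=none | Line=L1) = 0.10/0.27 = 0.37037.
Difference = -0.3037.

-0.3037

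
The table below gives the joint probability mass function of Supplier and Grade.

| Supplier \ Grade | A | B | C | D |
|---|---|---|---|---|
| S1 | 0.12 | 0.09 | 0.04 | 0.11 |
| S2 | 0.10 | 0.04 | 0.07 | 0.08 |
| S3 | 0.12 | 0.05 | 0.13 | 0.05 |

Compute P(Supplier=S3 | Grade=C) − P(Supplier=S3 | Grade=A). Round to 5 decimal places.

0.18873

P(Grade=C) = 0.04 + 0.07 + 0.13 = 0.24; P(Supplier=S3 | Grade=C) = 0.13/0.24 = 0.541667.
P(Grade=A) = 0.12 + 0.10 + 0.12 = 0.34; P(Supplier=S3 | Grade=A) = 0.12/0.34 = 0.352941.
Difference = 0.18873.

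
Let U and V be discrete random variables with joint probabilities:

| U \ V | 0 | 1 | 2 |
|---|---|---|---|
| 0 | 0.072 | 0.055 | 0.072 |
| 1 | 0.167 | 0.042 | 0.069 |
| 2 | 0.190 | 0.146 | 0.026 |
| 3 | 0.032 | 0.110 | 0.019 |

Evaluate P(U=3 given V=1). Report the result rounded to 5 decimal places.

0.31161

P(V=1) = 0.055 + 0.042 + 0.146 + 0.110 = 0.353.
P(U=3 | V=1) = 0.110/0.353 = 0.31161.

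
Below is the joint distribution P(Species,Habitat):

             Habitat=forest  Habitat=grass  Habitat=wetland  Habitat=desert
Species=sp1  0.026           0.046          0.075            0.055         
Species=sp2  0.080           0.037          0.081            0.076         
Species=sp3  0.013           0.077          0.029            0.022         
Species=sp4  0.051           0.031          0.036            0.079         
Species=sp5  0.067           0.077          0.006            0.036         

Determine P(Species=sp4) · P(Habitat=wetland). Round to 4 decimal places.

P(Species=sp4) = 0.051 + 0.031 + 0.036 + 0.079 = 0.197.
P(Habitat=wetland) = 0.075 + 0.081 + 0.029 + 0.036 + 0.006 = 0.227.
Product: 0.197 × 0.227 = 0.0447.

0.0447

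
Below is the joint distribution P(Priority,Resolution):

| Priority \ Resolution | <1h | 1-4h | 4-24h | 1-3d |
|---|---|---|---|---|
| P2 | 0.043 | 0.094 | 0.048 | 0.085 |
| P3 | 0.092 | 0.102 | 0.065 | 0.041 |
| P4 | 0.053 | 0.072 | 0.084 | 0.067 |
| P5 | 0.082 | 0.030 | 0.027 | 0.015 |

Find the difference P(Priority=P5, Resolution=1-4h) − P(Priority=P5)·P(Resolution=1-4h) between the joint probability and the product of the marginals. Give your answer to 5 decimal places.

-0.01589

P(Priority=P5) = 0.082 + 0.030 + 0.027 + 0.015 = 0.154.
P(Resolution=1-4h) = 0.094 + 0.102 + 0.072 + 0.030 = 0.298.
P(Priority=P5, Resolution=1-4h) − P(Priority=P5)P(Resolution=1-4h) = 0.030 − 0.154×0.298 = -0.01589.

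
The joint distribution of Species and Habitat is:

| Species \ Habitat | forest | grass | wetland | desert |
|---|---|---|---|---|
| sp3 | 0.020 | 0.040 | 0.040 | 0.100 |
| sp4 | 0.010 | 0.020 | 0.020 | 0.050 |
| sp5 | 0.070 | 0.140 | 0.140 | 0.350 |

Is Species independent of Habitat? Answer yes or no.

yes

Every cell satisfies P(Species,Habitat) = P(Species)·P(Habitat). For instance P(Species=sp3) = 0.200, P(Habitat=desert) = 0.500, and 0.200×0.500 = 0.100 matches the joint entry. So Species and Habitat are independent.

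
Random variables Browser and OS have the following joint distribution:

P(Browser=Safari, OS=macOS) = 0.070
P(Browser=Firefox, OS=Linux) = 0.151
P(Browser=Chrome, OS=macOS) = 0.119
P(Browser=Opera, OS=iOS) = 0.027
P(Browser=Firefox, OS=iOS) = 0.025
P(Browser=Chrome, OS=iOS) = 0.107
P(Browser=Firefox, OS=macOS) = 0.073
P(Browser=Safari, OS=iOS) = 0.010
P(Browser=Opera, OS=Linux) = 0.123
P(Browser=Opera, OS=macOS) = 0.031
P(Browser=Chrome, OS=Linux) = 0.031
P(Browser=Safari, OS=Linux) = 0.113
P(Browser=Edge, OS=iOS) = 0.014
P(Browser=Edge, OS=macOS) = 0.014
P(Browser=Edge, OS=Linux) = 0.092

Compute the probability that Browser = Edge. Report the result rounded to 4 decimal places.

0.1200

P(Browser=Edge) = 0.014 + 0.092 + 0.014 = 0.120.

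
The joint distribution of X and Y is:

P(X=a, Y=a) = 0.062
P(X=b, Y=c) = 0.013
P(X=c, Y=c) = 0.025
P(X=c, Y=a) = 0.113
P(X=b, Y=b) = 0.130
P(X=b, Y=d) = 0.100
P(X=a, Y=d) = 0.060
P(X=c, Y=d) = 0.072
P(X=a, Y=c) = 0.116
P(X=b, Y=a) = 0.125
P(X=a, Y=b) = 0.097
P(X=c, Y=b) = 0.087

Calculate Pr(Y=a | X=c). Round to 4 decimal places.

P(X=c) = 0.113 + 0.087 + 0.025 + 0.072 = 0.297.
P(Y=a | X=c) = 0.113/0.297 = 0.3805.

0.3805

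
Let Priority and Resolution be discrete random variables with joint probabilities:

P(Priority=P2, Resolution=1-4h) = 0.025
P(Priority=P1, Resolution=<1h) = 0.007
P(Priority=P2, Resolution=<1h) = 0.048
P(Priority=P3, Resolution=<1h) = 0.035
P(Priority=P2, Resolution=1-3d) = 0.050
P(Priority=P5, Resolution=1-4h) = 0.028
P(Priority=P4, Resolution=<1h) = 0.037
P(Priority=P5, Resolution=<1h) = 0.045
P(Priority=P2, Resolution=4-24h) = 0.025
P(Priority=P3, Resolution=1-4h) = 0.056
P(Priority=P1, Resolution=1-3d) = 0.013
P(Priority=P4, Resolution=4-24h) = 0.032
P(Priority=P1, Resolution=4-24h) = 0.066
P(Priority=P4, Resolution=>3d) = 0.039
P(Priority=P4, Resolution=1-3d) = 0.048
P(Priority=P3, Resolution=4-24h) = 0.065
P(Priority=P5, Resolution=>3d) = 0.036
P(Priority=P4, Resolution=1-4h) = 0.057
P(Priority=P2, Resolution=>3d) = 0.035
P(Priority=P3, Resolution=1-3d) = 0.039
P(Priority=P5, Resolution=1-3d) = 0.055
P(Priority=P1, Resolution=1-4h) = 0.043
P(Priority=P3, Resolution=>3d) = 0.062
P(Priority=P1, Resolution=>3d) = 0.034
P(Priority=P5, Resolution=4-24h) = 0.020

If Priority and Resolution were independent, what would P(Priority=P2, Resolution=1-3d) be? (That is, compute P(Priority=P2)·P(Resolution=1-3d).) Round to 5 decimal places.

P(Priority=P2) = 0.048 + 0.025 + 0.025 + 0.050 + 0.035 = 0.183.
P(Resolution=1-3d) = 0.013 + 0.050 + 0.039 + 0.048 + 0.055 = 0.205.
Product: 0.183 × 0.205 = 0.03752.

0.03752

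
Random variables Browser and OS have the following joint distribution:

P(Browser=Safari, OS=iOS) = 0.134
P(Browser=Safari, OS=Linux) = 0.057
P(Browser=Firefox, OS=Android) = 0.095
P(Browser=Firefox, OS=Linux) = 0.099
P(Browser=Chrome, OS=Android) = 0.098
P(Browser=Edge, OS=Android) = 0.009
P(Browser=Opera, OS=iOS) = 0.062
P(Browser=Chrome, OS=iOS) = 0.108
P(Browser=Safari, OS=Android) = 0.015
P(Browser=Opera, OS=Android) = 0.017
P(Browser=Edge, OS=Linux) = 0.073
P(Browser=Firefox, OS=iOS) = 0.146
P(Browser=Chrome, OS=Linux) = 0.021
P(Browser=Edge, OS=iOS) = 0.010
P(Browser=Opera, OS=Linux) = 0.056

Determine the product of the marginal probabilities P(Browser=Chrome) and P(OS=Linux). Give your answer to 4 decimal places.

P(Browser=Chrome) = 0.021 + 0.108 + 0.098 = 0.227.
P(OS=Linux) = 0.021 + 0.099 + 0.057 + 0.073 + 0.056 = 0.306.
Product: 0.227 × 0.306 = 0.0695.

0.0695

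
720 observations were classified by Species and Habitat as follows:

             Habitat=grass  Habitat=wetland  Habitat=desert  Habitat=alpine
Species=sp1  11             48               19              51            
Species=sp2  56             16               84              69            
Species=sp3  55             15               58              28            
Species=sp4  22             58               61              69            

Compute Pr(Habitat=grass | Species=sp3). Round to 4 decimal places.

0.3526

Total with Species=sp3: 55 + 15 + 58 + 28 = 156.
P(Habitat=grass | Species=sp3) = 55/156 = 0.3526.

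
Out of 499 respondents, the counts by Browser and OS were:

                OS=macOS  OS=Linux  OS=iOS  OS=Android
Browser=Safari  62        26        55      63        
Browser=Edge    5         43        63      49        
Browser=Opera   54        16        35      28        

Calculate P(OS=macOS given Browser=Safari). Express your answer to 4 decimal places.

0.3010

Total with Browser=Safari: 62 + 26 + 55 + 63 = 206.
P(OS=macOS | Browser=Safari) = 62/206 = 0.3010.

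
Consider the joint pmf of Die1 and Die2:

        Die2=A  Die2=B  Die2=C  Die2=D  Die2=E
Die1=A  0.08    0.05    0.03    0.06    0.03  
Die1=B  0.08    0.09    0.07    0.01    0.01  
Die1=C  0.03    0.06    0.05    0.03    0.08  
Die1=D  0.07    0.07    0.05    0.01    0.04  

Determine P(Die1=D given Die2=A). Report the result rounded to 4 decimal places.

0.2692

P(Die2=A) = 0.08 + 0.08 + 0.03 + 0.07 = 0.26.
P(Die1=D | Die2=A) = 0.07/0.26 = 0.2692.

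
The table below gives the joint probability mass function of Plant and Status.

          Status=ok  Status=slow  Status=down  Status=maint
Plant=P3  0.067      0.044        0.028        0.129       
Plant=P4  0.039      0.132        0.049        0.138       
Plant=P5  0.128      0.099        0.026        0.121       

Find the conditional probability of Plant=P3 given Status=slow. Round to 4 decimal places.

P(Status=slow) = 0.044 + 0.132 + 0.099 = 0.275.
P(Plant=P3 | Status=slow) = 0.044/0.275 = 0.1600.

0.1600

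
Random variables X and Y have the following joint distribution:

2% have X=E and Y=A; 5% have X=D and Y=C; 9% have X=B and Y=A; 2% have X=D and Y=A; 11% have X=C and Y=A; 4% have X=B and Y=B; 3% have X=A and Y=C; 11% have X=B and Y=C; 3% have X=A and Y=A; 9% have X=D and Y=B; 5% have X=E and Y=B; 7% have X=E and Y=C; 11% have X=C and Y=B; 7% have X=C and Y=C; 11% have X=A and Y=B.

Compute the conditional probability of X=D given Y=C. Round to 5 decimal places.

0.15152

P(Y=C) = 0.03 + 0.11 + 0.07 + 0.05 + 0.07 = 0.33.
P(X=D | Y=C) = 0.05/0.33 = 0.15152.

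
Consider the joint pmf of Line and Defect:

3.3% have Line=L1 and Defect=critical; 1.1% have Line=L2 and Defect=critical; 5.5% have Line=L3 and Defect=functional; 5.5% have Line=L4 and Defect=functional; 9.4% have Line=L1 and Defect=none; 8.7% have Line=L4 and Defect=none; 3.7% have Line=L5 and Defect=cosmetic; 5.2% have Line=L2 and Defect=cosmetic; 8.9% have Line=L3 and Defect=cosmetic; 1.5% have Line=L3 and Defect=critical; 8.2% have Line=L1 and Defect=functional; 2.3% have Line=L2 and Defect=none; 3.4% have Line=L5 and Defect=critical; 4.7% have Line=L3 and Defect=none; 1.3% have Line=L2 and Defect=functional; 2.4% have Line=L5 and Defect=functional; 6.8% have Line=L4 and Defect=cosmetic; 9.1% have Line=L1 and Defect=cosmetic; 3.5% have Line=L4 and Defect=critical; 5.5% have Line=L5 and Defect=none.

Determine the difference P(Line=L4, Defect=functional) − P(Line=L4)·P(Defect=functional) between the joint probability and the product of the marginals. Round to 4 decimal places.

P(Line=L4) = 0.087 + 0.068 + 0.055 + 0.035 = 0.245.
P(Defect=functional) = 0.082 + 0.013 + 0.055 + 0.055 + 0.024 = 0.229.
P(Line=L4, Defect=functional) − P(Line=L4)P(Defect=functional) = 0.055 − 0.245×0.229 = -0.0011.

-0.0011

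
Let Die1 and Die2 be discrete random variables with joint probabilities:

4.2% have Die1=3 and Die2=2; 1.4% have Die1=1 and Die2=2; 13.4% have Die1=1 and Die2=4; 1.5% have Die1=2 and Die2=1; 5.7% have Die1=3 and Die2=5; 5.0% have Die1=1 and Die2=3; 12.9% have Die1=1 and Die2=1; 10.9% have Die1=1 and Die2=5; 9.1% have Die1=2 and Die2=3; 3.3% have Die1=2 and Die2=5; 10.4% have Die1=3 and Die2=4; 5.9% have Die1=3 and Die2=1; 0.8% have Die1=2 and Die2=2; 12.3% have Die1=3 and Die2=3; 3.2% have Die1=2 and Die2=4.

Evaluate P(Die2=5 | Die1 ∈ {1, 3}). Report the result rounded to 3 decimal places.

0.202

P(Die1=1) = 0.129 + 0.014 + 0.050 + 0.134 + 0.109 = 0.436.
P(Die1=3) = 0.059 + 0.042 + 0.123 + 0.104 + 0.057 = 0.385.
P(Die1 ∈ {1, 3}) = 0.436 + 0.385 = 0.821; P(Die2=5, Die1 ∈ {1, 3}) = 0.109 + 0.057 = 0.166.
P(Die2=5 | Die1 ∈ {1, 3}) = 0.166/0.821 = 0.202.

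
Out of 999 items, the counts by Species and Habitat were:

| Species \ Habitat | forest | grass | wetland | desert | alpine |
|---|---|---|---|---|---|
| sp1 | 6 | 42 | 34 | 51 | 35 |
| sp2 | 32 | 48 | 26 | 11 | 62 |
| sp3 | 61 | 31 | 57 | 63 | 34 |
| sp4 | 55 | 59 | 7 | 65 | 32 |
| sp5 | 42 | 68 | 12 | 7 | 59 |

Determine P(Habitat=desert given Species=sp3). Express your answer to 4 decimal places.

Total with Species=sp3: 61 + 31 + 57 + 63 + 34 = 246.
P(Habitat=desert | Species=sp3) = 63/246 = 0.2561.

0.2561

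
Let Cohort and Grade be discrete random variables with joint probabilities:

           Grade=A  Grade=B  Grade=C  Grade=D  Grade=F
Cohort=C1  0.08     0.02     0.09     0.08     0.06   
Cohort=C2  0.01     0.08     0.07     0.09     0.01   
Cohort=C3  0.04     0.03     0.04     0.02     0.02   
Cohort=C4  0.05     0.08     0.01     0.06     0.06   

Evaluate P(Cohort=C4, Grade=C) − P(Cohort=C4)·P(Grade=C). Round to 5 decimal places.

P(Cohort=C4) = 0.05 + 0.08 + 0.01 + 0.06 + 0.06 = 0.26.
P(Grade=C) = 0.09 + 0.07 + 0.04 + 0.01 = 0.21.
P(Cohort=C4, Grade=C) − P(Cohort=C4)P(Grade=C) = 0.01 − 0.26×0.21 = -0.04460.

-0.04460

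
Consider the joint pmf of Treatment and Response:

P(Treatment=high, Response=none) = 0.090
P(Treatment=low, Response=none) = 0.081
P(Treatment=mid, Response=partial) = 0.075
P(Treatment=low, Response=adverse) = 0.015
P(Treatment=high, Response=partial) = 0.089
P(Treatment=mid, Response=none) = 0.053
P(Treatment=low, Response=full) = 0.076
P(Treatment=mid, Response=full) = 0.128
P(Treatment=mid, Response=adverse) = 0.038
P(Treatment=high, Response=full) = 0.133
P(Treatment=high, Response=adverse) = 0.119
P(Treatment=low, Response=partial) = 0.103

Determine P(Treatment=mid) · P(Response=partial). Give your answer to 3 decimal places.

0.078

P(Treatment=mid) = 0.053 + 0.075 + 0.128 + 0.038 = 0.294.
P(Response=partial) = 0.103 + 0.075 + 0.089 = 0.267.
Product: 0.294 × 0.267 = 0.078.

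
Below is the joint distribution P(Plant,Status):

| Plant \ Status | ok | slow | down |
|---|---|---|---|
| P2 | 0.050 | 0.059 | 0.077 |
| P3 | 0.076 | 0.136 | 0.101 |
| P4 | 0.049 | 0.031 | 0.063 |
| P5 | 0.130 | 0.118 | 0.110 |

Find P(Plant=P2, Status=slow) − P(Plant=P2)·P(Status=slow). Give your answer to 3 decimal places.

P(Plant=P2) = 0.050 + 0.059 + 0.077 = 0.186.
P(Status=slow) = 0.059 + 0.136 + 0.031 + 0.118 = 0.344.
P(Plant=P2, Status=slow) − P(Plant=P2)P(Status=slow) = 0.059 − 0.186×0.344 = -0.005.

-0.005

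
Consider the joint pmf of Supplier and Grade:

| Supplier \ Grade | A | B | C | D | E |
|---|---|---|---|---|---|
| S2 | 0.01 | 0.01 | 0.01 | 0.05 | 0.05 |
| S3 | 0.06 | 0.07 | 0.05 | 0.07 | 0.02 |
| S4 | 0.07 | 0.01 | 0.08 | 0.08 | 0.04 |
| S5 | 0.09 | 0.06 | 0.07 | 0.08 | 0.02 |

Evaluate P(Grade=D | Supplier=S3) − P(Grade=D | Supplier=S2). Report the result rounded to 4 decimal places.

P(Supplier=S3) = 0.06 + 0.07 + 0.05 + 0.07 + 0.02 = 0.27; P(Grade=D | Supplier=S3) = 0.07/0.27 = 0.25926.
P(Supplier=S2) = 0.01 + 0.01 + 0.01 + 0.05 + 0.05 = 0.13; P(Grade=D | Supplier=S2) = 0.05/0.13 = 0.38462.
Difference = -0.1254.

-0.1254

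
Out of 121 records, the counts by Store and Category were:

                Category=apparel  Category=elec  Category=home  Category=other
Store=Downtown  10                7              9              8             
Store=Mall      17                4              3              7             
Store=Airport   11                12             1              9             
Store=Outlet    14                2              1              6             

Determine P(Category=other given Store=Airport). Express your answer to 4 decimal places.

Total with Store=Airport: 11 + 12 + 1 + 9 = 33.
P(Category=other | Store=Airport) = 9/33 = 0.2727.

0.2727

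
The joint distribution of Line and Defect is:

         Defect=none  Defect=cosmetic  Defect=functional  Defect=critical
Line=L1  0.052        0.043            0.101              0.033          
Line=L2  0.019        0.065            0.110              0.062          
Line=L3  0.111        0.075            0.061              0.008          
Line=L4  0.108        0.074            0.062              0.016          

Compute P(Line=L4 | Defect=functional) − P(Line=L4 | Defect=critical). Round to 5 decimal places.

P(Defect=functional) = 0.101 + 0.110 + 0.061 + 0.062 = 0.334; P(Line=L4 | Defect=functional) = 0.062/0.334 = 0.185629.
P(Defect=critical) = 0.033 + 0.062 + 0.008 + 0.016 = 0.119; P(Line=L4 | Defect=critical) = 0.016/0.119 = 0.134454.
Difference = 0.05117.

0.05117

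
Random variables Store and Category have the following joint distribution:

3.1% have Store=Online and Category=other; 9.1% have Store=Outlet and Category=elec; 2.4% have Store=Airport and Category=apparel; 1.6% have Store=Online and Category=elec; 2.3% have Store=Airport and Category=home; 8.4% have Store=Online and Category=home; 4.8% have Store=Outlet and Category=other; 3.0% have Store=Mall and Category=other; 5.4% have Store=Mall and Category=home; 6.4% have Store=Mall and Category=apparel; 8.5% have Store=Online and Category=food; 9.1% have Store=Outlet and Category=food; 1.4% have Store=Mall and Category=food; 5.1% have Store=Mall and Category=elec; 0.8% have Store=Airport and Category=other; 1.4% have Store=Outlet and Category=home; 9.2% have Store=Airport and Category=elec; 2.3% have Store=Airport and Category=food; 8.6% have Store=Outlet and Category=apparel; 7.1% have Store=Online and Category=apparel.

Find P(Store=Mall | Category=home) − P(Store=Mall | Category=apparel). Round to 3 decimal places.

P(Category=home) = 0.054 + 0.023 + 0.014 + 0.084 = 0.175; P(Store=Mall | Category=home) = 0.054/0.175 = 0.3086.
P(Category=apparel) = 0.064 + 0.024 + 0.086 + 0.071 = 0.245; P(Store=Mall | Category=apparel) = 0.064/0.245 = 0.2612.
Difference = 0.047.

0.047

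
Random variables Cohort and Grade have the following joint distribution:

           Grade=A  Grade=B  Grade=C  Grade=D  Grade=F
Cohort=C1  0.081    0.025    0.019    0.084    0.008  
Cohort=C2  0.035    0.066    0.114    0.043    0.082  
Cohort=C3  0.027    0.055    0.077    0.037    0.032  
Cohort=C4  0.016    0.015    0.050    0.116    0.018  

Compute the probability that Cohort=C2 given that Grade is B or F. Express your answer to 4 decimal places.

0.4917

P(Grade=B) = 0.025 + 0.066 + 0.055 + 0.015 = 0.161.
P(Grade=F) = 0.008 + 0.082 + 0.032 + 0.018 = 0.140.
P(Grade ∈ {B, F}) = 0.161 + 0.140 = 0.301; P(Cohort=C2, Grade ∈ {B, F}) = 0.066 + 0.082 = 0.148.
P(Cohort=C2 | Grade ∈ {B, F}) = 0.148/0.301 = 0.4917.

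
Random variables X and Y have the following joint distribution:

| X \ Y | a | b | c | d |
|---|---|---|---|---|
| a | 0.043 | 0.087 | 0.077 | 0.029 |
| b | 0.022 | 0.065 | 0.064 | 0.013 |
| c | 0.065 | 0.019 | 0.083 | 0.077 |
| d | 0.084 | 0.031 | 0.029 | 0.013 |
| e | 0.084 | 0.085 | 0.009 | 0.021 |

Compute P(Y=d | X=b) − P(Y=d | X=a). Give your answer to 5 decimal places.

P(X=b) = 0.022 + 0.065 + 0.064 + 0.013 = 0.164; P(Y=d | X=b) = 0.013/0.164 = 0.079268.
P(X=a) = 0.043 + 0.087 + 0.077 + 0.029 = 0.236; P(Y=d | X=a) = 0.029/0.236 = 0.122881.
Difference = -0.04361.

-0.04361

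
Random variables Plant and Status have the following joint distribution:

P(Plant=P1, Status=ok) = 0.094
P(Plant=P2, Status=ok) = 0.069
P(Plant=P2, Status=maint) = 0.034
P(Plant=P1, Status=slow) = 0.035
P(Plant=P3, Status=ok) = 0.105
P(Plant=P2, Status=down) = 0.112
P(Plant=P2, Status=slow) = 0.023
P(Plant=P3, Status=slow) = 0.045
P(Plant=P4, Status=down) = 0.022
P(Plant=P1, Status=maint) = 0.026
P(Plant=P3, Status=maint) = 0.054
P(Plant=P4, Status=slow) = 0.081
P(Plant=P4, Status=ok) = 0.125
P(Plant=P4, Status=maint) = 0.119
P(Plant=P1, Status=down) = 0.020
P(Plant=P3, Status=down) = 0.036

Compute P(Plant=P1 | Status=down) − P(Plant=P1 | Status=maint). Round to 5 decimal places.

P(Status=down) = 0.020 + 0.112 + 0.036 + 0.022 = 0.190; P(Plant=P1 | Status=down) = 0.020/0.190 = 0.105263.
P(Status=maint) = 0.026 + 0.034 + 0.054 + 0.119 = 0.233; P(Plant=P1 | Status=maint) = 0.026/0.233 = 0.111588.
Difference = -0.00632.

-0.00632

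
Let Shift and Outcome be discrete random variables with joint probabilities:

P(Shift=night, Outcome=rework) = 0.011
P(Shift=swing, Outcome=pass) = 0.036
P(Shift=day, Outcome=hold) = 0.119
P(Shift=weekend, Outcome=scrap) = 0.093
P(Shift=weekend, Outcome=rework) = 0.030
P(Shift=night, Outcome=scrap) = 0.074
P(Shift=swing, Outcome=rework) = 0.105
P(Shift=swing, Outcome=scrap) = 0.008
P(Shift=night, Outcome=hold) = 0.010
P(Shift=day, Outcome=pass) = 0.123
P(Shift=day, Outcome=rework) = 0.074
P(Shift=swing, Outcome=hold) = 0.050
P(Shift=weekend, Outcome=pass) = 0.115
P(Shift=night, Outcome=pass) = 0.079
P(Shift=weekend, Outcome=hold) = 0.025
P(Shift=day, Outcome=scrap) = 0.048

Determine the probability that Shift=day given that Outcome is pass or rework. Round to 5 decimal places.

P(Outcome=pass) = 0.123 + 0.036 + 0.079 + 0.115 = 0.353.
P(Outcome=rework) = 0.074 + 0.105 + 0.011 + 0.030 = 0.220.
P(Outcome ∈ {pass, rework}) = 0.353 + 0.220 = 0.573; P(Shift=day, Outcome ∈ {pass, rework}) = 0.123 + 0.074 = 0.197.
P(Shift=day | Outcome ∈ {pass, rework}) = 0.197/0.573 = 0.34380.

0.34380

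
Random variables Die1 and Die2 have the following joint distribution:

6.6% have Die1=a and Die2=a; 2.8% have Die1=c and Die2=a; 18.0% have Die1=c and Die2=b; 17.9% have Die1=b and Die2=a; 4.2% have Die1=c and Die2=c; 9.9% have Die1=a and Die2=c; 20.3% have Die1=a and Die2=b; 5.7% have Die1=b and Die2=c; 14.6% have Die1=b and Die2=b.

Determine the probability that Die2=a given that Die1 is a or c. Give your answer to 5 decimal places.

0.15210

P(Die1=a) = 0.066 + 0.203 + 0.099 = 0.368.
P(Die1=c) = 0.028 + 0.180 + 0.042 = 0.250.
P(Die1 ∈ {a, c}) = 0.368 + 0.250 = 0.618; P(Die2=a, Die1 ∈ {a, c}) = 0.066 + 0.028 = 0.094.
P(Die2=a | Die1 ∈ {a, c}) = 0.094/0.618 = 0.15210.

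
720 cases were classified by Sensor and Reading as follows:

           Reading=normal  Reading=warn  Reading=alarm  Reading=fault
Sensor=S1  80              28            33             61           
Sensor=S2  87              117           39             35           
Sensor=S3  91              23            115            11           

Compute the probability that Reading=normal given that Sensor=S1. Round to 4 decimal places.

Total with Sensor=S1: 80 + 28 + 33 + 61 = 202.
P(Reading=normal | Sensor=S1) = 80/202 = 0.3960.

0.3960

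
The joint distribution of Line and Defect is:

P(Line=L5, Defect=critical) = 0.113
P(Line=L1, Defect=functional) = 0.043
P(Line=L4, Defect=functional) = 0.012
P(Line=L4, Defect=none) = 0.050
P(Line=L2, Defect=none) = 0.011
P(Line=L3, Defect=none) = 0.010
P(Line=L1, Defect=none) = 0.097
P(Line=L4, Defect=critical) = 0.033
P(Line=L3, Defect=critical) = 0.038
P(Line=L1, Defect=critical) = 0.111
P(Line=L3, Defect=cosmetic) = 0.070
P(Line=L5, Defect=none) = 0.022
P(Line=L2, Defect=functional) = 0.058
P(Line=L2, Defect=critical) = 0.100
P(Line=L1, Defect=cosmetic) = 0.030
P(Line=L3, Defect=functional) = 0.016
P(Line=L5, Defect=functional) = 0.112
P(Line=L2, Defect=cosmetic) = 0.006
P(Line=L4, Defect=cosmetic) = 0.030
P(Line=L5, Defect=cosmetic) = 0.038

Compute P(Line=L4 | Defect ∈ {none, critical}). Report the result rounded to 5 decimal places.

0.14188

P(Defect=none) = 0.097 + 0.011 + 0.010 + 0.050 + 0.022 = 0.190.
P(Defect=critical) = 0.111 + 0.100 + 0.038 + 0.033 + 0.113 = 0.395.
P(Defect ∈ {none, critical}) = 0.190 + 0.395 = 0.585; P(Line=L4, Defect ∈ {none, critical}) = 0.050 + 0.033 = 0.083.
P(Line=L4 | Defect ∈ {none, critical}) = 0.083/0.585 = 0.14188.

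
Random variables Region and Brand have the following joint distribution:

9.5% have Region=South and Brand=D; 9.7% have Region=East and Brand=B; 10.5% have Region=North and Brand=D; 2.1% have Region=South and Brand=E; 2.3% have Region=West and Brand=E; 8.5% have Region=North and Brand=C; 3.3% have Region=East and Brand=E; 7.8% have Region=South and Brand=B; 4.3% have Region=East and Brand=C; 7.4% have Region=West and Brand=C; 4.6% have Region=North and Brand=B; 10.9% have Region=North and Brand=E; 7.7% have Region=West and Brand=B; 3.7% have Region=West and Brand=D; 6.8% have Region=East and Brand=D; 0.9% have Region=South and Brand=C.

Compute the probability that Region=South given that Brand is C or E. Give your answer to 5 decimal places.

P(Brand=C) = 0.085 + 0.009 + 0.043 + 0.074 = 0.211.
P(Brand=E) = 0.109 + 0.021 + 0.033 + 0.023 = 0.186.
P(Brand ∈ {C, E}) = 0.211 + 0.186 = 0.397; P(Region=South, Brand ∈ {C, E}) = 0.009 + 0.021 = 0.030.
P(Region=South | Brand ∈ {C, E}) = 0.030/0.397 = 0.07557.

0.07557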